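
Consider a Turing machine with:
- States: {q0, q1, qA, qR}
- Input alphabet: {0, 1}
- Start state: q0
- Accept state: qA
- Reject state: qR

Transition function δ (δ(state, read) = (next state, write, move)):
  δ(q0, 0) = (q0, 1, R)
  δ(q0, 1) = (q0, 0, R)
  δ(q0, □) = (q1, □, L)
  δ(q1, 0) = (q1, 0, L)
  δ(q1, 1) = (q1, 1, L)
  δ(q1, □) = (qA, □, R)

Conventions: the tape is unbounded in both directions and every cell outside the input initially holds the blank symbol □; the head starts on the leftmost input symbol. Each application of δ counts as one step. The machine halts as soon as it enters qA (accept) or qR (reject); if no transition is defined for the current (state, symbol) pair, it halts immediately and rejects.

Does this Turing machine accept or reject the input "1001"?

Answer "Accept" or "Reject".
Step 0: [q0]1001 (head at position 0)
Step 1: δ(q0, 1) = (q0, 0, R)  ⊢  0[q0]001 (head at position 1)
Step 2: δ(q0, 0) = (q0, 1, R)  ⊢  01[q0]01 (head at position 2)
Step 3: δ(q0, 0) = (q0, 1, R)  ⊢  011[q0]1 (head at position 3)
Step 4: δ(q0, 1) = (q0, 0, R)  ⊢  0110[q0]□ (head at position 4)
Step 5: δ(q0, □) = (q1, □, L)  ⊢  011[q1]0□ (head at position 3)
Step 6: δ(q1, 0) = (q1, 0, L)  ⊢  01[q1]10□ (head at position 2)
Step 7: δ(q1, 1) = (q1, 1, L)  ⊢  0[q1]110□ (head at position 1)
Step 8: δ(q1, 1) = (q1, 1, L)  ⊢  [q1]0110□ (head at position 0)
Step 9: δ(q1, 0) = (q1, 0, L)  ⊢  [q1]□0110□ (head at position -1)
Step 10: δ(q1, □) = (qA, □, R)  ⊢  □[qA]0110□ (head at position 0)
The machine is in qA, so it halts and accepts.

Final answer: Accept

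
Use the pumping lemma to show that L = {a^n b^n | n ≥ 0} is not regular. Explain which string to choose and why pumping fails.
Language: L = {a^n b^n | n ≥ 0} (equal numbers of a's followed by b's)
Step 1: Assume for contradiction that L is regular, with pumping length p.
Step 2: Choose s = a^p b^p. Then s ∈ L (it has p a's followed by p b's) and |s| ≥ p.
Step 3: Consider any decomposition s = xyz with |xy| ≤ p and |y| > 0. Since |xy| ≤ p and the first p symbols of s are all a's, y = a^k for some k with 1 ≤ k ≤ p.
Step 4: Pumping up (i = 2): xy²z = a^(p+k) b^p, which has more a's than b's, so xy²z ∉ L.
This contradicts the pumping lemma, so L is not regular.

Final answer: Choose s = a^p b^p. Since |xy| ≤ p, y = a^k with k ≥ 1. Then xy²z = a^(p+k) b^p ∉ L.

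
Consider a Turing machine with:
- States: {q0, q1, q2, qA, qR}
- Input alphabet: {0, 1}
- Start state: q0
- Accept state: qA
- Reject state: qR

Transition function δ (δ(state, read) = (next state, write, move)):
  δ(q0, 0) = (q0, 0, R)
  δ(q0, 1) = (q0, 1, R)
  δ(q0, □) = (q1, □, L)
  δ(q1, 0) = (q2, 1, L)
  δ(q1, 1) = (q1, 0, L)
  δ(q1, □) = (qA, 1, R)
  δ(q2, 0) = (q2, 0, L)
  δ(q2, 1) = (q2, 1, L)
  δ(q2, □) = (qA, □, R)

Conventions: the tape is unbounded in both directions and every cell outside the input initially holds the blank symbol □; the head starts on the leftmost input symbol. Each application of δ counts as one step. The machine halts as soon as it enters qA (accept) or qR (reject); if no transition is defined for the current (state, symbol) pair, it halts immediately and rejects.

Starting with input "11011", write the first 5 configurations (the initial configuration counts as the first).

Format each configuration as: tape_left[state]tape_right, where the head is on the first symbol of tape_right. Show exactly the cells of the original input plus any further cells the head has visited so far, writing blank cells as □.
Step 0: [q0]11011 (head at position 0)
Step 1: δ(q0, 1) = (q0, 1, R)  ⊢  1[q0]1011 (head at position 1)
Step 2: δ(q0, 1) = (q0, 1, R)  ⊢  11[q0]011 (head at position 2)
Step 3: δ(q0, 0) = (q0, 0, R)  ⊢  110[q0]11 (head at position 3)
Step 4: δ(q0, 1) = (q0, 1, R)  ⊢  1101[q0]1 (head at position 4)

Final answer: [q0]11011 ⊢ 1[q0]1011 ⊢ 11[q0]011 ⊢ 110[q0]11 ⊢ 1101[q0]1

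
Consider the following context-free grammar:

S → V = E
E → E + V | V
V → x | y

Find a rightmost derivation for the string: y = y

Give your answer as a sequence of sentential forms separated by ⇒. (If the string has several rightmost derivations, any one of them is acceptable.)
Start with S.
Step 1: the rightmost non-terminal is S; apply S → V = E:  V = E
Step 2: the rightmost non-terminal is E; apply E → V:  V = V
Step 3: the rightmost non-terminal is V; apply V → y:  V = y
Step 4: the rightmost non-terminal is V; apply V → y:  y = y

Final answer: S ⇒ V = E ⇒ V = V ⇒ V = y ⇒ y = y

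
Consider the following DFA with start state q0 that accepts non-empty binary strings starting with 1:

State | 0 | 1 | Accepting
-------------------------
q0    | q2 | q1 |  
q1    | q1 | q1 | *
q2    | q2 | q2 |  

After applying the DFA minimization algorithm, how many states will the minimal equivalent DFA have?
All 3 states are reachable from q0, so none can be removed as unreachable.
Table-filling: first mark every (accepting, non-accepting) pair as distinguishable (accepting: {q1}; non-accepting: {q0, q2}).
Round 1: (q0, q2) on '1' go to q1 and q2, already distinguishable → mark.
Every pair of states is distinguishable, so the DFA is already minimal.
Equivalence classes: {q0}, {q1}, {q2} → 3 states.

Final answer: 3 states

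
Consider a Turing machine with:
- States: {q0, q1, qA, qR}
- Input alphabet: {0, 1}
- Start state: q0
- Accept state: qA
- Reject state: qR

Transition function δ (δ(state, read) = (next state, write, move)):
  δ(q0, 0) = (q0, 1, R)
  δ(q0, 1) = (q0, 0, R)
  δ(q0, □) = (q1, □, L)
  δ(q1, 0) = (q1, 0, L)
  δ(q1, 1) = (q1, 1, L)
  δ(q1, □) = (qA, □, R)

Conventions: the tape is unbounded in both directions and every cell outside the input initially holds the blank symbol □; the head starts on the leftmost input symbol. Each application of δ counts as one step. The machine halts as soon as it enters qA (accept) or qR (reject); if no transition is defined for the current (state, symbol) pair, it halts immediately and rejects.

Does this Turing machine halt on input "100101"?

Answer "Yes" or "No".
Step 0: [q0]100101 (head at position 0)
Step 1: δ(q0, 1) = (q0, 0, R)  ⊢  0[q0]00101 (head at position 1)
Step 2: δ(q0, 0) = (q0, 1, R)  ⊢  01[q0]0101 (head at position 2)
Step 3: δ(q0, 0) = (q0, 1, R)  ⊢  011[q0]101 (head at position 3)
Step 4: δ(q0, 1) = (q0, 0, R)  ⊢  0110[q0]01 (head at position 4)
Step 5: δ(q0, 0) = (q0, 1, R)  ⊢  01101[q0]1 (head at position 5)
Step 6: δ(q0, 1) = (q0, 0, R)  ⊢  011010[q0]□ (head at position 6)
Step 7: δ(q0, □) = (q1, □, L)  ⊢  01101[q1]0□ (head at position 5)
Step 8: δ(q1, 0) = (q1, 0, L)  ⊢  0110[q1]10□ (head at position 4)
Step 9: δ(q1, 1) = (q1, 1, L)  ⊢  011[q1]010□ (head at position 3)
Step 10: δ(q1, 0) = (q1, 0, L)  ⊢  01[q1]1010□ (head at position 2)
Step 11: δ(q1, 1) = (q1, 1, L)  ⊢  0[q1]11010□ (head at position 1)
Step 12: δ(q1, 1) = (q1, 1, L)  ⊢  [q1]011010□ (head at position 0)
Step 13: δ(q1, 0) = (q1, 0, L)  ⊢  [q1]□011010□ (head at position -1)
Step 14: δ(q1, □) = (qA, □, R)  ⊢  □[qA]011010□ (head at position 0)
The machine is in qA, so it halts and accepts.
It halts after 14 steps.

Final answer: Yes - halts after 14 steps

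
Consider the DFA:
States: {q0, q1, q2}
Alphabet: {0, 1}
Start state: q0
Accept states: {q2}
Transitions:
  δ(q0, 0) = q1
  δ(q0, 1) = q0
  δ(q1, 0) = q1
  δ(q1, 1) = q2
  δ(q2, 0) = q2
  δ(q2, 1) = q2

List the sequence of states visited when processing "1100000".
Starting at q0
Read '1': q0 -> q0
Read '1': q0 -> q0
Read '0': q0 -> q1
Read '0': q1 -> q1
Read '0': q1 -> q1
Read '0': q1 -> q1
Read '0': q1 -> q1

Final answer: q0 -> q0 -> q0 -> q1 -> q1 -> q1 -> q1 -> q1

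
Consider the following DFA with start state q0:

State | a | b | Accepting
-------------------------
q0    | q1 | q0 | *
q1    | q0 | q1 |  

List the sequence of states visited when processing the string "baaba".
q0 → q0 → q1 → q0 → q0 → q1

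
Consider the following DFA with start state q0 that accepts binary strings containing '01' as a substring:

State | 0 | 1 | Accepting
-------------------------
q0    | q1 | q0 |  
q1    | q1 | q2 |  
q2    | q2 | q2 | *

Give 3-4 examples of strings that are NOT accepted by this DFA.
Any strings that end in a non-accepting state work; for example:
"00": q0 → q1 → q1; q1 is not accepting → rejected
"10": q0 → q0 → q1; q1 is not accepting → rejected
"000": q0 → q1 → q1 → q1; q1 is not accepting → rejected
"1000": q0 → q0 → q1 → q1 → q1; q1 is not accepting → rejected

Final answer: "00", "10", "000", "1000"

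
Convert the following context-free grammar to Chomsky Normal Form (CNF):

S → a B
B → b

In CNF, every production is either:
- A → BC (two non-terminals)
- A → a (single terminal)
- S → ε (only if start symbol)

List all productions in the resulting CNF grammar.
The grammar has no ε-productions or unit productions to eliminate.
S → a B has terminal a in a right-hand side of length ≥ 2: introduce T_a → a and use T_a in place of a.
B → b is already in CNF (single terminal) – keep it.
S → a B becomes S → T_a B.
Resulting CNF grammar (3 productions): T_a → a; B → b; S → T_a B

Final answer: T_a → a; B → b; S → T_a B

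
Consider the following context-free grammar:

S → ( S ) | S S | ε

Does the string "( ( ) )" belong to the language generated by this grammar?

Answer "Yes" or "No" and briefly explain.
A derivation exists: S ⇒ ( S ) ⇒ ( ( S ) ) ⇒ ( ( ) ) (using S → ( S ) twice, then S → ε).

Final answer: Yes - a valid derivation exists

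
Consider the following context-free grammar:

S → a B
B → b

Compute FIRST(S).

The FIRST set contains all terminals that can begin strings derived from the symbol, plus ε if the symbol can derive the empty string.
S has the single production S → a B, whose right-hand side begins with the terminal a. So FIRST(S) = {a}.

Final answer: {a}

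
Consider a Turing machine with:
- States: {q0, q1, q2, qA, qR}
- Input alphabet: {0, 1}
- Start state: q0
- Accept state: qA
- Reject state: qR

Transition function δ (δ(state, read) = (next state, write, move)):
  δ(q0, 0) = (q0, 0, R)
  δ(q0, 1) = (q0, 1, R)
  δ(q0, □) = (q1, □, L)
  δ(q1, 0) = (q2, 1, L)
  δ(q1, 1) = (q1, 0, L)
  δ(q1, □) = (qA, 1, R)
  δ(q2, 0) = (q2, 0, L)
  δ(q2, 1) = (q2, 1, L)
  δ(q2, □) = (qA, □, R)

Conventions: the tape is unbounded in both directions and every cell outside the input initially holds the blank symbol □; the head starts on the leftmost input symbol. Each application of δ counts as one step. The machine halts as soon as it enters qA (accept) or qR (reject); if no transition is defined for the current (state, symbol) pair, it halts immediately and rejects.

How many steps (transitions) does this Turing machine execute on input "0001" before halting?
Step 0: [q0]0001 (head at position 0)
Step 1: δ(q0, 0) = (q0, 0, R)  ⊢  0[q0]001 (head at position 1)
Step 2: δ(q0, 0) = (q0, 0, R)  ⊢  00[q0]01 (head at position 2)
Step 3: δ(q0, 0) = (q0, 0, R)  ⊢  000[q0]1 (head at position 3)
Step 4: δ(q0, 1) = (q0, 1, R)  ⊢  0001[q0]□ (head at position 4)
Step 5: δ(q0, □) = (q1, □, L)  ⊢  000[q1]1□ (head at position 3)
Step 6: δ(q1, 1) = (q1, 0, L)  ⊢  00[q1]00□ (head at position 2)
Step 7: δ(q1, 0) = (q2, 1, L)  ⊢  0[q2]010□ (head at position 1)
Step 8: δ(q2, 0) = (q2, 0, L)  ⊢  [q2]0010□ (head at position 0)
Step 9: δ(q2, 0) = (q2, 0, L)  ⊢  [q2]□0010□ (head at position -1)
Step 10: δ(q2, □) = (qA, □, R)  ⊢  □[qA]0010□ (head at position 0)
The machine is in qA, so it halts and accepts.
Number of transitions executed: 10.

Final answer: 10 steps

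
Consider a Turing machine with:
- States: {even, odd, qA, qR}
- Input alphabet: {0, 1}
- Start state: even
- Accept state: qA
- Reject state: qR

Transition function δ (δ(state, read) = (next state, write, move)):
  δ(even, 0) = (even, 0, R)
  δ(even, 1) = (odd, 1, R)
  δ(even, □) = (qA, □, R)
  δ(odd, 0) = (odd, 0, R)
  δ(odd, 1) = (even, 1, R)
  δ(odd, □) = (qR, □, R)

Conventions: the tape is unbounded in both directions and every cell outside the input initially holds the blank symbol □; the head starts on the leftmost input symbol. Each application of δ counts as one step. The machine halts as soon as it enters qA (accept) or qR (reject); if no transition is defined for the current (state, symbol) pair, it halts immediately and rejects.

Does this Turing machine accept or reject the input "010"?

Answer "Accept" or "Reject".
Step 0: [even]010 (head at position 0)
Step 1: δ(even, 0) = (even, 0, R)  ⊢  0[even]10 (head at position 1)
Step 2: δ(even, 1) = (odd, 1, R)  ⊢  01[odd]0 (head at position 2)
Step 3: δ(odd, 0) = (odd, 0, R)  ⊢  010[odd]□ (head at position 3)
Step 4: δ(odd, □) = (qR, □, R)  ⊢  010□[qR]□ (head at position 4)
The machine is in qR, so it halts and rejects.

Final answer: Reject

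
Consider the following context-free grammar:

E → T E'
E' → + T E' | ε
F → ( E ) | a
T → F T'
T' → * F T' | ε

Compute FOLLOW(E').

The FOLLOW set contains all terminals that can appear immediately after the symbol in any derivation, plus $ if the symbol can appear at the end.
Useful FIRST sets: FIRST(E') = {+, ε}, FIRST(T') = {*, ε} (both E' and T' are nullable).
FOLLOW(E): E is the start symbol → $; E appears in F → ( E ) followed by ')' → FOLLOW(E) = {), $}.
FOLLOW(E'): E' appears at the right end of E → T E' and of E' → + T E', so FOLLOW(E') ⊇ FOLLOW(E) (the second occurrence adds nothing new). FOLLOW(E') = {), $}.

Final answer: {$, )}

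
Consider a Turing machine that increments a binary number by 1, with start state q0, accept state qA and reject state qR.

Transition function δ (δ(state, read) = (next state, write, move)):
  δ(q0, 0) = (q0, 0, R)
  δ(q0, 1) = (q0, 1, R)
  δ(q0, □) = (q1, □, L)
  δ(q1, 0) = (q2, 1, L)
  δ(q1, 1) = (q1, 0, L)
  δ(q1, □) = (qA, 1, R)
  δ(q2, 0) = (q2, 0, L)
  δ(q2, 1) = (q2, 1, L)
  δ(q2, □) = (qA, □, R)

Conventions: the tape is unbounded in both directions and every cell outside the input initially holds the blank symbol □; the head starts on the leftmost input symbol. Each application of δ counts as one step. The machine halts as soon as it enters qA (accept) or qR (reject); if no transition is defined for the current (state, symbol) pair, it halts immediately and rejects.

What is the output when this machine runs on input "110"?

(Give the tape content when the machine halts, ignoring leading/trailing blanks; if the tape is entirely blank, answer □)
Step 0: [q0]110 (head at position 0)
Step 1: δ(q0, 1) = (q0, 1, R)  ⊢  1[q0]10 (head at position 1)
Step 2: δ(q0, 1) = (q0, 1, R)  ⊢  11[q0]0 (head at position 2)
Step 3: δ(q0, 0) = (q0, 0, R)  ⊢  110[q0]□ (head at position 3)
Step 4: δ(q0, □) = (q1, □, L)  ⊢  11[q1]0□ (head at position 2)
Step 5: δ(q1, 0) = (q2, 1, L)  ⊢  1[q2]11□ (head at position 1)
Step 6: δ(q2, 1) = (q2, 1, L)  ⊢  [q2]111□ (head at position 0)
Step 7: δ(q2, 1) = (q2, 1, L)  ⊢  [q2]□111□ (head at position -1)
Step 8: δ(q2, □) = (qA, □, R)  ⊢  □[qA]111□ (head at position 0)
The machine is in qA, so it halts and accepts.
Tape content when halted (ignoring surrounding blanks): 111

Final answer: Output: 111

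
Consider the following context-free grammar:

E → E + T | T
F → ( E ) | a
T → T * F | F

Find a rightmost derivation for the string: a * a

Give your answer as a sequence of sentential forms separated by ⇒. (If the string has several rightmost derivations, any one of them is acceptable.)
Start with E.
Step 1: the rightmost non-terminal is E; apply E → T:  T
Step 2: the rightmost non-terminal is T; apply T → T * F:  T * F
Step 3: the rightmost non-terminal is F; apply F → a:  T * a
Step 4: the rightmost non-terminal is T; apply T → F:  F * a
Step 5: the rightmost non-terminal is F; apply F → a:  a * a

Final answer: E ⇒ T ⇒ T * F ⇒ T * a ⇒ F * a ⇒ a * a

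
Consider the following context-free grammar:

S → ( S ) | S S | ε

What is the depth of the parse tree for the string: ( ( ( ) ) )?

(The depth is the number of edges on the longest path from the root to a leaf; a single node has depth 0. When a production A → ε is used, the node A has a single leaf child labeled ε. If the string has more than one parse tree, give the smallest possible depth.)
The string is 3 nested pairs. The shallowest parse tree applies S → ( S ) 3 times (one node per nested pair, each a child of the previous) and then S → ε in the middle.
S nodes at depths 0..3, ε leaf at depth 4; parentheses leaves are at depths 1..3.
(Using S → S S with an S → ε child anywhere only adds levels, so it cannot give a shallower tree.)
Depth = 4.

Final answer: 4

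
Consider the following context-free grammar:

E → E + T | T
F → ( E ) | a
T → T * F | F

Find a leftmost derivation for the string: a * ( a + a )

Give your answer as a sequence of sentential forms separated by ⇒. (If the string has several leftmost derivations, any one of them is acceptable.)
Start with E.
Step 1: the leftmost non-terminal is E; apply E → T:  T
Step 2: the leftmost non-terminal is T; apply T → T * F:  T * F
Step 3: the leftmost non-terminal is T; apply T → F:  F * F
Step 4: the leftmost non-terminal is F; apply F → a:  a * F
Step 5: the leftmost non-terminal is F; apply F → ( E ):  a * ( E )
Step 6: the leftmost non-terminal is E; apply E → E + T:  a * ( E + T )
Step 7: the leftmost non-terminal is E; apply E → T:  a * ( T + T )
Step 8: the leftmost non-terminal is T; apply T → F:  a * ( F + T )
Step 9: the leftmost non-terminal is F; apply F → a:  a * ( a + T )
Step 10: the leftmost non-terminal is T; apply T → F:  a * ( a + F )
Step 11: the leftmost non-terminal is F; apply F → a:  a * ( a + a )

Final answer: E ⇒ T ⇒ T * F ⇒ F * F ⇒ a * F ⇒ a * ( E ) ⇒ a * ( E + T ) ⇒ a * ( T + T ) ⇒ a * ( F + T ) ⇒ a * ( a + T ) ⇒ a * ( a + F ) ⇒ a * ( a + a )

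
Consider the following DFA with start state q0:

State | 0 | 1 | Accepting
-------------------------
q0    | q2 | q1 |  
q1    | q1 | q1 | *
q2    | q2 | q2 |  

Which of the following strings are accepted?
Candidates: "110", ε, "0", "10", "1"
"110": q0 → q1 → q1 → q1; q1 is accepting → accepted
ε: q0; q0 is not accepting → rejected
"0": q0 → q2; q2 is not accepting → rejected
"10": q0 → q1 → q1; q1 is accepting → accepted
"1": q0 → q1; q1 is accepting → accepted

Final answer: "110", "10", "1"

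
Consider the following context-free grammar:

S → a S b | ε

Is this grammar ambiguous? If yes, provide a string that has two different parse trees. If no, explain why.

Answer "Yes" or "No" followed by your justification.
At every step exactly one production applies: if the remaining string to generate is non-empty it starts with a and ends with b, forcing S → a S b; if it is empty, S → ε is forced. Hence each string a^n b^n has exactly one derivation (S → a S b applied n times, then S → ε) and one parse tree.

Final answer: No - the grammar is unambiguous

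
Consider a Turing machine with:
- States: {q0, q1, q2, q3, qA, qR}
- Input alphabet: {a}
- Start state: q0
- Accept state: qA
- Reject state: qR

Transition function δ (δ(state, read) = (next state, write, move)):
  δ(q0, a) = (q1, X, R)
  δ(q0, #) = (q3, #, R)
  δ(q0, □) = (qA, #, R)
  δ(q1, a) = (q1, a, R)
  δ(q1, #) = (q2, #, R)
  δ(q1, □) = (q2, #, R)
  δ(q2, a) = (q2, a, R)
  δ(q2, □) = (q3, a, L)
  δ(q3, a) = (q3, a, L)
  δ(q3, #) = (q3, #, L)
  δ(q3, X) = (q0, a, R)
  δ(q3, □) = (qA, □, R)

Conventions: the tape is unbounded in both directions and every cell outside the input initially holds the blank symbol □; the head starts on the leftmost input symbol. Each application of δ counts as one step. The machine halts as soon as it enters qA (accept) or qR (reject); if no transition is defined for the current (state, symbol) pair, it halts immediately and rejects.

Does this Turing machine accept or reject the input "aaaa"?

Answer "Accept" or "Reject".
Trace (configuration after each step, as tape_left[state]tape_right with head position):
Step 0: [q0]aaaa (head at position 0)
Step 1: X[q1]aaa (head 1)
Step 2: Xa[q1]aa (head 2)
Step 3: Xaa[q1]a (head 3)
Step 4: Xaaa[q1]□ (head 4)
Step 5: Xaaa#[q2]□ (head 5)
Step 6: Xaaa[q3]#a (head 4)
Step 7: Xaa[q3]a#a (head 3)
Step 8: Xa[q3]aa#a (head 2)
Step 9: X[q3]aaa#a (head 1)
Step 10: [q3]Xaaa#a (head 0)
Step 11: a[q0]aaa#a (head 1)
Step 12: aX[q1]aa#a (head 2)
Step 13: aXa[q1]a#a (head 3)
Step 14: aXaa[q1]#a (head 4)
Step 15: aXaa#[q2]a (head 5)
Step 16: aXaa#a[q2]□ (head 6)
Step 17: aXaa#[q3]aa (head 5)
Step 18: aXaa[q3]#aa (head 4)
Step 19: aXa[q3]a#aa (head 3)
Step 20: aX[q3]aa#aa (head 2)
Step 21: a[q3]Xaa#aa (head 1)
Step 22: aa[q0]aa#aa (head 2)
Step 23: aaX[q1]a#aa (head 3)
Step 24: aaXa[q1]#aa (head 4)
Step 25: aaXa#[q2]aa (head 5)
Step 26: aaXa#a[q2]a (head 6)
Step 27: aaXa#aa[q2]□ (head 7)
Step 28: aaXa#a[q3]aa (head 6)
Step 29: aaXa#[q3]aaa (head 5)
Step 30: aaXa[q3]#aaa (head 4)
Step 31: aaX[q3]a#aaa (head 3)
Step 32: aa[q3]Xa#aaa (head 2)
Step 33: aaa[q0]a#aaa (head 3)
Step 34: aaaX[q1]#aaa (head 4)
Step 35: aaaX#[q2]aaa (head 5)
Step 36: aaaX#a[q2]aa (head 6)
Step 37: aaaX#aa[q2]a (head 7)
Step 38: aaaX#aaa[q2]□ (head 8)
Step 39: aaaX#aa[q3]aa (head 7)
Step 40: aaaX#a[q3]aaa (head 6)
Step 41: aaaX#[q3]aaaa (head 5)
Step 42: aaaX[q3]#aaaa (head 4)
Step 43: aaa[q3]X#aaaa (head 3)
Step 44: aaaa[q0]#aaaa (head 4)
Step 45: aaaa#[q3]aaaa (head 5)
Step 46: aaaa[q3]#aaaa (head 4)
Step 47: aaa[q3]a#aaaa (head 3)
Step 48: aa[q3]aa#aaaa (head 2)
Step 49: a[q3]aaa#aaaa (head 1)
Step 50: [q3]aaaa#aaaa (head 0)
Step 51: [q3]□aaaa#aaaa (head -1)
Step 52: □[qA]aaaa#aaaa (head 0)
The machine is in qA, so it halts and accepts.

Final answer: Accept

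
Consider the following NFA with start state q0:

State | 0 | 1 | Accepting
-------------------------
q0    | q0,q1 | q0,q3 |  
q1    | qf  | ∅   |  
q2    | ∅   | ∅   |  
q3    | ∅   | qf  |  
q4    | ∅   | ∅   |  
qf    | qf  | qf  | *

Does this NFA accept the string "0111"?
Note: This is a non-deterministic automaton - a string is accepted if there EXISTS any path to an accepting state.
Track the set of states the NFA could be in: start {q0}
Read '0': {q0} → {q0, q1}
Read '1': {q0, q1} → {q0, q3}
Read '1': {q0, q3} → {q0, q3, qf}
Read '1': {q0, q3, qf} → {q0, q3, qf}
Final set {q0, q3, qf} contains accepting state(s) {qf} → accepted.

Final answer: Yes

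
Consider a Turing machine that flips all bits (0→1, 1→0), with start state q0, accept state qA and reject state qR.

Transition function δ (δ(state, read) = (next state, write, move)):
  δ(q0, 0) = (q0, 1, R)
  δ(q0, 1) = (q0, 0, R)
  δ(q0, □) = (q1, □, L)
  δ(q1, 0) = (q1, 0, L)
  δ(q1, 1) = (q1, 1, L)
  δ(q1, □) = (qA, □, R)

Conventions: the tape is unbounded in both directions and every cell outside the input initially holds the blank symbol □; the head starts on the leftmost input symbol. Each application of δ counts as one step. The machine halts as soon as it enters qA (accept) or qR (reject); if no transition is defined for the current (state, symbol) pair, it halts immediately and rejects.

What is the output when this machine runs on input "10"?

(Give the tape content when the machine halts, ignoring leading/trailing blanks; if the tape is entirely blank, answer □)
Step 0: [q0]10 (head at position 0)
Step 1: δ(q0, 1) = (q0, 0, R)  ⊢  0[q0]0 (head at position 1)
Step 2: δ(q0, 0) = (q0, 1, R)  ⊢  01[q0]□ (head at position 2)
Step 3: δ(q0, □) = (q1, □, L)  ⊢  0[q1]1□ (head at position 1)
Step 4: δ(q1, 1) = (q1, 1, L)  ⊢  [q1]01□ (head at position 0)
Step 5: δ(q1, 0) = (q1, 0, L)  ⊢  [q1]□01□ (head at position -1)
Step 6: δ(q1, □) = (qA, □, R)  ⊢  □[qA]01□ (head at position 0)
The machine is in qA, so it halts and accepts.
Tape content when halted (ignoring surrounding blanks): 01

Final answer: Output: 01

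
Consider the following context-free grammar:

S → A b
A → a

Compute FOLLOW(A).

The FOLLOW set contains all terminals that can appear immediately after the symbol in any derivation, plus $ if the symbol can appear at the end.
A occurs only in S → A b, where it is immediately followed by the terminal b. So FOLLOW(A) = {b}.

Final answer: {b}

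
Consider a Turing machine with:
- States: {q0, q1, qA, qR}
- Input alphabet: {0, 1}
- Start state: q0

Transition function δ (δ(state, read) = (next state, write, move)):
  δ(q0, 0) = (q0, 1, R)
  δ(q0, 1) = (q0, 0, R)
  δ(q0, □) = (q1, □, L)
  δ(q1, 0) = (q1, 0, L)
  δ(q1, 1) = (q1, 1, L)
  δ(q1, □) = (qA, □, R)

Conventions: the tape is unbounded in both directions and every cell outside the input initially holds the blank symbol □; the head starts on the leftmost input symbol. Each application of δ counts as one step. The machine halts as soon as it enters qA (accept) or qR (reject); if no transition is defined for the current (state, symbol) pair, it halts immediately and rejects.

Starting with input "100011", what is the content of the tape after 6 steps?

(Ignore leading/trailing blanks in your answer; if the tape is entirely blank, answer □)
Step 0: [q0]100011 (head at position 0)
Step 1: δ(q0, 1) = (q0, 0, R)  ⊢  0[q0]00011 (head at position 1)
Step 2: δ(q0, 0) = (q0, 1, R)  ⊢  01[q0]0011 (head at position 2)
Step 3: δ(q0, 0) = (q0, 1, R)  ⊢  011[q0]011 (head at position 3)
Step 4: δ(q0, 0) = (q0, 1, R)  ⊢  0111[q0]11 (head at position 4)
Step 5: δ(q0, 1) = (q0, 0, R)  ⊢  01110[q0]1 (head at position 5)
Step 6: δ(q0, 1) = (q0, 0, R)  ⊢  011100[q0]□ (head at position 6)
Tape after 6 steps (ignoring surrounding blanks): 011100

Final answer: Tape: 011100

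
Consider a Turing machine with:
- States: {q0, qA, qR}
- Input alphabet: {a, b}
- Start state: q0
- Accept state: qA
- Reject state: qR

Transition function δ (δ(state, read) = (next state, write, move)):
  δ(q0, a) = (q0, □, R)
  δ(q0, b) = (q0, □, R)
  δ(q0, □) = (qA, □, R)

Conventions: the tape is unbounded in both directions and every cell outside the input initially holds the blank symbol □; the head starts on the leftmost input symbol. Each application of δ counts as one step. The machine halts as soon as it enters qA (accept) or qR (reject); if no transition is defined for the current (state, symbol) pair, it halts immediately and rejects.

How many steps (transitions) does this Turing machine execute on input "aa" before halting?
Step 0: [q0]aa (head at position 0)
Step 1: δ(q0, a) = (q0, □, R)  ⊢  □[q0]a (head at position 1)
Step 2: δ(q0, a) = (q0, □, R)  ⊢  □□[q0]□ (head at position 2)
Step 3: δ(q0, □) = (qA, □, R)  ⊢  □□□[qA]□ (head at position 3)
The machine is in qA, so it halts and accepts.
Number of transitions executed: 3.

Final answer: 3 steps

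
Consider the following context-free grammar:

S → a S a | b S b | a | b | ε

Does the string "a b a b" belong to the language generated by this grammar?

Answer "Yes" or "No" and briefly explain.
Every production places the same symbol at both ends (or yields a single symbol / ε), so every derived string is a palindrome. a b a b reversed is b a b a ≠ a b a b, so it is not a palindrome and cannot be derived (already the first step fails: the string starts with a but ends with b, so neither S → a S a nor S → b S b fits).

Final answer: No - no valid derivation exists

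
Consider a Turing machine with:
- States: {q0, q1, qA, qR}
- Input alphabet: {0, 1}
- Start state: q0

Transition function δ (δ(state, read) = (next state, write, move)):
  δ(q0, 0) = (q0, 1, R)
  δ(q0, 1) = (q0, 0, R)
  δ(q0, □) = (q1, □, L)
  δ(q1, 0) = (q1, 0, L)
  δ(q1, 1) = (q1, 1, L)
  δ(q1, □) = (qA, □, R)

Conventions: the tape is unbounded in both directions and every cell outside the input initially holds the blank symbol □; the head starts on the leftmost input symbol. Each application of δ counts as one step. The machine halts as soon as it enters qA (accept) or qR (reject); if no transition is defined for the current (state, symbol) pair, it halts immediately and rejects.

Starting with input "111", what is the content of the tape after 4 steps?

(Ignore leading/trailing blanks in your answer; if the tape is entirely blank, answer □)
Step 0: [q0]111 (head at position 0)
Step 1: δ(q0, 1) = (q0, 0, R)  ⊢  0[q0]11 (head at position 1)
Step 2: δ(q0, 1) = (q0, 0, R)  ⊢  00[q0]1 (head at position 2)
Step 3: δ(q0, 1) = (q0, 0, R)  ⊢  000[q0]□ (head at position 3)
Step 4: δ(q0, □) = (q1, □, L)  ⊢  00[q1]0□ (head at position 2)
Tape after 4 steps (ignoring surrounding blanks): 000

Final answer: Tape: 000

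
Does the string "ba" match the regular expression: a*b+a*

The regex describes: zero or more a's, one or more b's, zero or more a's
Yes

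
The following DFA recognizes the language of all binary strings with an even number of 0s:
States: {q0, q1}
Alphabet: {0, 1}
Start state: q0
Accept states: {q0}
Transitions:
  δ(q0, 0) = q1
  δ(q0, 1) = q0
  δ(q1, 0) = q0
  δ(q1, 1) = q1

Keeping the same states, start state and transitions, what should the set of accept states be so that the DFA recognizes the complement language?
The DFA is complete (every state has a transition on every symbol), so the complement
is recognized by the same DFA with accepting and non-accepting states swapped.
Original accept states: {q0}
Complement accept states = All states - Original accept states
= {q0, q1} - {q0}
= {q1}
Complement language: strings with an ODD number of 0s

Final answer: {q1}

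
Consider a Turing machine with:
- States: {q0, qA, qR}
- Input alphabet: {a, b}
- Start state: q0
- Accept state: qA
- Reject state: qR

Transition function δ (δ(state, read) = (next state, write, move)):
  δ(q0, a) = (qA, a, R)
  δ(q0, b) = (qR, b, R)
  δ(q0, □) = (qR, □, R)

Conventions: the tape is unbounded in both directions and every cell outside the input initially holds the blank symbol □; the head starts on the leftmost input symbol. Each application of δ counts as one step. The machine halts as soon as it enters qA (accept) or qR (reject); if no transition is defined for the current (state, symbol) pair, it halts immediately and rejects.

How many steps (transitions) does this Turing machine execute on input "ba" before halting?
Step 0: [q0]ba (head at position 0)
Step 1: δ(q0, b) = (qR, b, R)  ⊢  b[qR]a (head at position 1)
The machine is in qR, so it halts and rejects.
Number of transitions executed: 1.

Final answer: 1 steps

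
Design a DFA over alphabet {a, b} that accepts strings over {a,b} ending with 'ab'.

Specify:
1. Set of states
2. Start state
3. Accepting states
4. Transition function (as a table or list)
One valid DFA (any DFA recognizing the same language is acceptable):
States: {q0, q1, q2}
Start: q0
Accepting: {q2}
Transitions (accepting states marked with *):
State | a | b | Accepting
-------------------------
q0    | q1 | q0 |  
q1    | q1 | q2 |  
q2    | q1 | q0 | *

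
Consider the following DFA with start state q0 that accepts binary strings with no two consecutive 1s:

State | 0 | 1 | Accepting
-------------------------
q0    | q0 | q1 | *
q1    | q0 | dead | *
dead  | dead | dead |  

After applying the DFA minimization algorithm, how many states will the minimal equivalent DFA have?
All 3 states are reachable from q0, so none can be removed as unreachable.
Table-filling: first mark every (accepting, non-accepting) pair as distinguishable (accepting: {q0, q1}; non-accepting: {dead}).
Round 1: (q0, q1) on '1' go to q1 and dead, already distinguishable → mark.
Every pair of states is distinguishable, so the DFA is already minimal.
Equivalence classes: {q0}, {q1}, {dead} → 3 states.

Final answer: 3 states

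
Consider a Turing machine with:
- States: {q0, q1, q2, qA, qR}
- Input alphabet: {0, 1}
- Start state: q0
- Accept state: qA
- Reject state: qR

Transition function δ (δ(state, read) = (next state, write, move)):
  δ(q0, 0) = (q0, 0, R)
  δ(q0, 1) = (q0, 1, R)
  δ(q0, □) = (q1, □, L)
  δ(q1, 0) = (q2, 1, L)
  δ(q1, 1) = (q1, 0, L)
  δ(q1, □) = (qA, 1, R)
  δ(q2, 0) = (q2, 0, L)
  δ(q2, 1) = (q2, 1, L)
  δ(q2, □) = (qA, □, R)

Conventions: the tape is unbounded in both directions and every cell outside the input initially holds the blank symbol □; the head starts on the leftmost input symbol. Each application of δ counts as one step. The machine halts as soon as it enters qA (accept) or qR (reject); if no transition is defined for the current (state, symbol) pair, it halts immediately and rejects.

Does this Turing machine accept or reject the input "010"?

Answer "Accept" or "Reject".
Step 0: [q0]010 (head at position 0)
Step 1: δ(q0, 0) = (q0, 0, R)  ⊢  0[q0]10 (head at position 1)
Step 2: δ(q0, 1) = (q0, 1, R)  ⊢  01[q0]0 (head at position 2)
Step 3: δ(q0, 0) = (q0, 0, R)  ⊢  010[q0]□ (head at position 3)
Step 4: δ(q0, □) = (q1, □, L)  ⊢  01[q1]0□ (head at position 2)
Step 5: δ(q1, 0) = (q2, 1, L)  ⊢  0[q2]11□ (head at position 1)
Step 6: δ(q2, 1) = (q2, 1, L)  ⊢  [q2]011□ (head at position 0)
Step 7: δ(q2, 0) = (q2, 0, L)  ⊢  [q2]□011□ (head at position -1)
Step 8: δ(q2, □) = (qA, □, R)  ⊢  □[qA]011□ (head at position 0)
The machine is in qA, so it halts and accepts.

Final answer: Accept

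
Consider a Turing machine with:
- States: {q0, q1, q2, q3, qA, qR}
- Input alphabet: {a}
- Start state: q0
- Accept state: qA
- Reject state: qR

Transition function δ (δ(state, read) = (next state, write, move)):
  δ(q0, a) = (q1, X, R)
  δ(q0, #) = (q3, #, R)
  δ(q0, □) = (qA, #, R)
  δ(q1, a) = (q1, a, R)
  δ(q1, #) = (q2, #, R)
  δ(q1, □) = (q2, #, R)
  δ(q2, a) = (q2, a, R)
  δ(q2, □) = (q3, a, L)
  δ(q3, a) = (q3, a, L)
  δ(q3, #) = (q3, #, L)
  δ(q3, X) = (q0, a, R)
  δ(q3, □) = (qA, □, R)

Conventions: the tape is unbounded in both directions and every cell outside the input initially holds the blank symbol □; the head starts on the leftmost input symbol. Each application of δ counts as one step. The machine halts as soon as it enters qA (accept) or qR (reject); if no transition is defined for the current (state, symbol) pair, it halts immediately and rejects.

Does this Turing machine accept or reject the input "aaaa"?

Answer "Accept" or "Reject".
Trace (configuration after each step, as tape_left[state]tape_right with head position):
Step 0: [q0]aaaa (head at position 0)
Step 1: X[q1]aaa (head 1)
Step 2: Xa[q1]aa (head 2)
Step 3: Xaa[q1]a (head 3)
Step 4: Xaaa[q1]□ (head 4)
Step 5: Xaaa#[q2]□ (head 5)
Step 6: Xaaa[q3]#a (head 4)
Step 7: Xaa[q3]a#a (head 3)
Step 8: Xa[q3]aa#a (head 2)
Step 9: X[q3]aaa#a (head 1)
Step 10: [q3]Xaaa#a (head 0)
Step 11: a[q0]aaa#a (head 1)
Step 12: aX[q1]aa#a (head 2)
Step 13: aXa[q1]a#a (head 3)
Step 14: aXaa[q1]#a (head 4)
Step 15: aXaa#[q2]a (head 5)
Step 16: aXaa#a[q2]□ (head 6)
Step 17: aXaa#[q3]aa (head 5)
Step 18: aXaa[q3]#aa (head 4)
Step 19: aXa[q3]a#aa (head 3)
Step 20: aX[q3]aa#aa (head 2)
Step 21: a[q3]Xaa#aa (head 1)
Step 22: aa[q0]aa#aa (head 2)
Step 23: aaX[q1]a#aa (head 3)
Step 24: aaXa[q1]#aa (head 4)
Step 25: aaXa#[q2]aa (head 5)
Step 26: aaXa#a[q2]a (head 6)
Step 27: aaXa#aa[q2]□ (head 7)
Step 28: aaXa#a[q3]aa (head 6)
Step 29: aaXa#[q3]aaa (head 5)
Step 30: aaXa[q3]#aaa (head 4)
Step 31: aaX[q3]a#aaa (head 3)
Step 32: aa[q3]Xa#aaa (head 2)
Step 33: aaa[q0]a#aaa (head 3)
Step 34: aaaX[q1]#aaa (head 4)
Step 35: aaaX#[q2]aaa (head 5)
Step 36: aaaX#a[q2]aa (head 6)
Step 37: aaaX#aa[q2]a (head 7)
Step 38: aaaX#aaa[q2]□ (head 8)
Step 39: aaaX#aa[q3]aa (head 7)
Step 40: aaaX#a[q3]aaa (head 6)
Step 41: aaaX#[q3]aaaa (head 5)
Step 42: aaaX[q3]#aaaa (head 4)
Step 43: aaa[q3]X#aaaa (head 3)
Step 44: aaaa[q0]#aaaa (head 4)
Step 45: aaaa#[q3]aaaa (head 5)
Step 46: aaaa[q3]#aaaa (head 4)
Step 47: aaa[q3]a#aaaa (head 3)
Step 48: aa[q3]aa#aaaa (head 2)
Step 49: a[q3]aaa#aaaa (head 1)
Step 50: [q3]aaaa#aaaa (head 0)
Step 51: [q3]□aaaa#aaaa (head -1)
Step 52: □[qA]aaaa#aaaa (head 0)
The machine is in qA, so it halts and accepts.

Final answer: Accept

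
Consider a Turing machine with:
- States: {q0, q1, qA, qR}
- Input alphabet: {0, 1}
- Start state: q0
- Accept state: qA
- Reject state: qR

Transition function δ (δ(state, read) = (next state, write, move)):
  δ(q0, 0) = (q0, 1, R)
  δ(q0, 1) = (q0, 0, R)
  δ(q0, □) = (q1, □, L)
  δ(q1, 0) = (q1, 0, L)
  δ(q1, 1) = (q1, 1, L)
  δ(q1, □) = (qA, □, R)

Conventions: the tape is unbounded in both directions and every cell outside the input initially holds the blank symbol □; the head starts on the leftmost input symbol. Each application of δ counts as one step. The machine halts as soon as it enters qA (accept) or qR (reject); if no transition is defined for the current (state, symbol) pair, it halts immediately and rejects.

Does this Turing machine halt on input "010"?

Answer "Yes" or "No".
Step 0: [q0]010 (head at position 0)
Step 1: δ(q0, 0) = (q0, 1, R)  ⊢  1[q0]10 (head at position 1)
Step 2: δ(q0, 1) = (q0, 0, R)  ⊢  10[q0]0 (head at position 2)
Step 3: δ(q0, 0) = (q0, 1, R)  ⊢  101[q0]□ (head at position 3)
Step 4: δ(q0, □) = (q1, □, L)  ⊢  10[q1]1□ (head at position 2)
Step 5: δ(q1, 1) = (q1, 1, L)  ⊢  1[q1]01□ (head at position 1)
Step 6: δ(q1, 0) = (q1, 0, L)  ⊢  [q1]101□ (head at position 0)
Step 7: δ(q1, 1) = (q1, 1, L)  ⊢  [q1]□101□ (head at position -1)
Step 8: δ(q1, □) = (qA, □, R)  ⊢  □[qA]101□ (head at position 0)
The machine is in qA, so it halts and accepts.
It halts after 8 steps.

Final answer: Yes - halts after 8 steps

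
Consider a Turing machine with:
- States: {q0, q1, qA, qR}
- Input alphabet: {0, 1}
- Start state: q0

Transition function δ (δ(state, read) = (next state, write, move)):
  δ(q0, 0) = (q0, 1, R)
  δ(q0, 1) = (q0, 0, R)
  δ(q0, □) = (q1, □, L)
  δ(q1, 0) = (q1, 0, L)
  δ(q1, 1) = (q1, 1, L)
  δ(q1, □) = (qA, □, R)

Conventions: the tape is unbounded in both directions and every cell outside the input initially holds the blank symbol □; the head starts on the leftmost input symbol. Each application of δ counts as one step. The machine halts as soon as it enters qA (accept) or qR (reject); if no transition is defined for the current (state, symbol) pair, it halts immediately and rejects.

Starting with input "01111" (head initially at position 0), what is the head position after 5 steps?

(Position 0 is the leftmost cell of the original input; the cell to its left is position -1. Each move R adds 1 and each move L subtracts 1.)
Step 0: [q0]01111 (head at position 0)
Step 1: δ(q0, 0) = (q0, 1, R)  ⊢  1[q0]1111 (head at position 1)
Step 2: δ(q0, 1) = (q0, 0, R)  ⊢  10[q0]111 (head at position 2)
Step 3: δ(q0, 1) = (q0, 0, R)  ⊢  100[q0]11 (head at position 3)
Step 4: δ(q0, 1) = (q0, 0, R)  ⊢  1000[q0]1 (head at position 4)
Step 5: δ(q0, 1) = (q0, 0, R)  ⊢  10000[q0]□ (head at position 5)
Head position after 5 steps: 5

Final answer: Position 5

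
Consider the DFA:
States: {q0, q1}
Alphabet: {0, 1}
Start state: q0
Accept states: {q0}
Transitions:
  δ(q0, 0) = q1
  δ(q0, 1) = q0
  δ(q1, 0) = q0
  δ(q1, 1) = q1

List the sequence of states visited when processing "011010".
Starting at q0
Read '0': q0 -> q1
Read '1': q1 -> q1
Read '1': q1 -> q1
Read '0': q1 -> q0
Read '1': q0 -> q0
Read '0': q0 -> q1

Final answer: q0 -> q1 -> q1 -> q1 -> q0 -> q0 -> q1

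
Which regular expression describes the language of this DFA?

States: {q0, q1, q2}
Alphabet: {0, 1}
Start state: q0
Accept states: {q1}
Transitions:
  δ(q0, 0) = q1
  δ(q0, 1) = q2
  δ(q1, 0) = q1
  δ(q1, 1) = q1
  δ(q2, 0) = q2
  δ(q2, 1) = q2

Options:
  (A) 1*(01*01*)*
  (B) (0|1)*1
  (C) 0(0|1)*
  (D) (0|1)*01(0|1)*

Testing sample strings against the DFA:
  '11100' -> rejected
  '1001' -> rejected
  '011' -> accepted
  '1011' -> rejected
Checking each option for a counterexample:
  (A) 1*(01*01*)*: ε is rejected by the DFA but matches the regex → eliminated
  (B) (0|1)*1: '0' is accepted by the DFA but does not match the regex → eliminated
  (C) 0(0|1)*: agrees with the DFA on all strings of length ≤ 4
  (D) (0|1)*01(0|1)*: '0' is accepted by the DFA but does not match the regex → eliminated
Only (C) 0(0|1)* is consistent with the DFA.

Final answer: (C) 0(0|1)*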